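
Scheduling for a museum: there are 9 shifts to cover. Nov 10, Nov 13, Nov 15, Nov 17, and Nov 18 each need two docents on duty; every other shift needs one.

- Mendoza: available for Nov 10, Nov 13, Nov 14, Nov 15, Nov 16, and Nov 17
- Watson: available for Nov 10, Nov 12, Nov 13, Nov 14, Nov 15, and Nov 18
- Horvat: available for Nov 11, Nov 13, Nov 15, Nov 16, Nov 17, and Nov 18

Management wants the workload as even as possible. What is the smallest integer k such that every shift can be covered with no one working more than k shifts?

5

With 3 docents and 14 worker-slots to fill, someone must work at least ⌈14/3⌉ = 5 shifts, so k ≥ 5.
k = 5 works: Nov 10→Mendoza+Watson, Nov 11→Horvat, Nov 12→Watson, Nov 13→Mendoza+Watson, Nov 14→Mendoza, Nov 15→Watson+Horvat, Nov 16→Mendoza, Nov 17→Mendoza+Horvat, Nov 18→Watson+Horvat.
Loads: Mendoza 5, Watson 5, Horvat 4 — all ≤ 5.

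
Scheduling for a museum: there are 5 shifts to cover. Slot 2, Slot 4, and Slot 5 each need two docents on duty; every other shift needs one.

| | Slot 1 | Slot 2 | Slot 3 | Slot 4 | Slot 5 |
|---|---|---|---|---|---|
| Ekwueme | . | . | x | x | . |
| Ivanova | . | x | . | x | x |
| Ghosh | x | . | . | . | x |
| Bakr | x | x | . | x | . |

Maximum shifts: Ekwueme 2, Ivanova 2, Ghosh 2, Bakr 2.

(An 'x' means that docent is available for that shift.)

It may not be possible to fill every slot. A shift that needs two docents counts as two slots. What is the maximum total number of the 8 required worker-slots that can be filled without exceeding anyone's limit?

Total capacity across all docents is 2+2+2+2 = 8, and 8 slots are needed, so at most 8 can be filled.
An assignment achieving 8: Slot 1→Ghosh, Slot 2→Ivanova+Bakr, Slot 3→Ekwueme, Slot 4→Ekwueme+Bakr, Slot 5→Ivanova+Ghosh.
Loads: Ekwueme 2/2, Ivanova 2/2, Ghosh 2/2, Bakr 2/2.

8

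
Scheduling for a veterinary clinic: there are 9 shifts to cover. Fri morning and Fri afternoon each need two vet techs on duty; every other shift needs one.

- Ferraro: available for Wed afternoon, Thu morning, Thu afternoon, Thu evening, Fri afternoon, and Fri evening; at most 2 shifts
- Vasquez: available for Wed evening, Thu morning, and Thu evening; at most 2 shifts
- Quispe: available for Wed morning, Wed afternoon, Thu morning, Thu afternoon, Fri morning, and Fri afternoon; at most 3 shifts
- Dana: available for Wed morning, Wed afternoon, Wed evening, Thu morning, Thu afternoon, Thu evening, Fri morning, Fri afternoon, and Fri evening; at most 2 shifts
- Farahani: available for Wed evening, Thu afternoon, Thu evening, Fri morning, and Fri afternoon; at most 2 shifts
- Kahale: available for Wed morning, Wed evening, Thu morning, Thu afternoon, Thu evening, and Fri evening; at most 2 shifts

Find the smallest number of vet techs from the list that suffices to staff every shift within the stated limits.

5

11 slots to fill and no one can take more than 3, so at least ⌈11/3⌉ = 4 vet techs are needed.
Any 4 vet techs together have capacity at most 3+2+2+2 = 9 < 11 slots, so 4 can never suffice.
Ferraro, Vasquez, Quispe, Dana, and Farahani alone can cover everything: Wed morning→Quispe, Wed afternoon→Ferraro, Wed evening→Vasquez, Thu morning→Vasquez, Thu afternoon→Quispe, Thu evening→Farahani, Fri morning→Quispe+Dana, Fri afternoon→Dana+Farahani, Fri evening→Ferraro.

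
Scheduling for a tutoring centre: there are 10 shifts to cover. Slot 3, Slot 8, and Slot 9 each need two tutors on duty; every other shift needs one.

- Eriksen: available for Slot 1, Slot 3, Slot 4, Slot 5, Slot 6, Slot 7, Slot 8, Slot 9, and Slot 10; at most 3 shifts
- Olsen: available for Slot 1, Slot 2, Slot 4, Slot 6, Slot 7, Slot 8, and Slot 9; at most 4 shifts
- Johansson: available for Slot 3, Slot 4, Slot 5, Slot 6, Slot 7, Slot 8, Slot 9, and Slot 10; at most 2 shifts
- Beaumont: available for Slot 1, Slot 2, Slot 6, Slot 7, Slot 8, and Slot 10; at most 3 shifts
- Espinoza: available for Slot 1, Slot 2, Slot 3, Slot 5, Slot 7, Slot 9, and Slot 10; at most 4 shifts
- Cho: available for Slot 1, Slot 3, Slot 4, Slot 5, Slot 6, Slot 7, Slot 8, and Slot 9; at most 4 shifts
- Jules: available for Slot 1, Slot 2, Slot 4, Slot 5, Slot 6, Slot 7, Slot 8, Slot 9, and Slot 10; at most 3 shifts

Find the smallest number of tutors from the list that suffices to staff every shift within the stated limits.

13 slots to fill and no one can take more than 4, so at least ⌈13/4⌉ = 4 tutors are needed.
Eriksen, Olsen, Johansson, and Espinoza alone can cover everything: Slot 1→Eriksen, Slot 2→Olsen, Slot 3→Eriksen+Johansson, Slot 4→Eriksen, Slot 5→Espinoza, Slot 6→Olsen, Slot 7→Espinoza, Slot 8→Olsen+Johansson, Slot 9→Olsen+Espinoza, Slot 10→Espinoza.

4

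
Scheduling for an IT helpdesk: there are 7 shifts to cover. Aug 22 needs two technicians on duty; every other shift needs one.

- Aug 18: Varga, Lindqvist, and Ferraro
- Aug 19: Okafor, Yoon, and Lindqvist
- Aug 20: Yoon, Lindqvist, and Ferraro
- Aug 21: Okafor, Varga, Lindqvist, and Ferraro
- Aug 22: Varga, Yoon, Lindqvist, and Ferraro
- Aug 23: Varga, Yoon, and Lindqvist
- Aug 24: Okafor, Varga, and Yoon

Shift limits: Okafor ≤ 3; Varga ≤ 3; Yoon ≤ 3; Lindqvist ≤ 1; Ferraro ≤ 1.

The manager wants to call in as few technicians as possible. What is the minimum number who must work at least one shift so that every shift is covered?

8 slots to fill and no one can take more than 3, so at least ⌈8/3⌉ = 3 technicians are needed.
Okafor, Varga, and Yoon alone can cover everything: Aug 18→Varga, Aug 19→Okafor, Aug 20→Yoon, Aug 21→Okafor, Aug 22→Varga+Yoon, Aug 23→Varga, Aug 24→Okafor.

3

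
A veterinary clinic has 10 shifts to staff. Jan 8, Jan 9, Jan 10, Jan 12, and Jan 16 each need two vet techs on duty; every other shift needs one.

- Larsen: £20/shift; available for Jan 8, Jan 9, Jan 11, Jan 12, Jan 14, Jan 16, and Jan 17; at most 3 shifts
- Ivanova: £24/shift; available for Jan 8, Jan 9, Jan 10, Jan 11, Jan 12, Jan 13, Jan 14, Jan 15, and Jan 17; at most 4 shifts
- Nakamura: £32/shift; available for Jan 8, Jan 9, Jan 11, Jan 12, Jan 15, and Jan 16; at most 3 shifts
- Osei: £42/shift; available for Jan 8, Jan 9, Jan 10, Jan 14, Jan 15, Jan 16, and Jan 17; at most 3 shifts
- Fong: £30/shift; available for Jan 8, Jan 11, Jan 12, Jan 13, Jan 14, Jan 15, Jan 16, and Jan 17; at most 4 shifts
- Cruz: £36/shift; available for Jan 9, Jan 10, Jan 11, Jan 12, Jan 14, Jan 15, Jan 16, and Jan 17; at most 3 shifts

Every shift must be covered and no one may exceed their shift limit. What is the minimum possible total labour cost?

£408

Picking the cheapest available vet tech for each shift independently would cost £350, but that ignores the shift limits.
An optimal schedule: Jan 8→Larsen+Fong, Jan 9→Ivanova+Nakamura, Jan 10→Ivanova+Cruz, Jan 11→Larsen, Jan 12→Fong+Nakamura, Jan 13→Ivanova, Jan 14→Larsen, Jan 15→Ivanova, Jan 16→Fong+Nakamura, Jan 17→Fong.
Total: 20 + 30 + 24 + 32 + 24 + 36 + 20 + 30 + 32 + 24 + 20 + 24 + 30 + 32 + 30 = £408.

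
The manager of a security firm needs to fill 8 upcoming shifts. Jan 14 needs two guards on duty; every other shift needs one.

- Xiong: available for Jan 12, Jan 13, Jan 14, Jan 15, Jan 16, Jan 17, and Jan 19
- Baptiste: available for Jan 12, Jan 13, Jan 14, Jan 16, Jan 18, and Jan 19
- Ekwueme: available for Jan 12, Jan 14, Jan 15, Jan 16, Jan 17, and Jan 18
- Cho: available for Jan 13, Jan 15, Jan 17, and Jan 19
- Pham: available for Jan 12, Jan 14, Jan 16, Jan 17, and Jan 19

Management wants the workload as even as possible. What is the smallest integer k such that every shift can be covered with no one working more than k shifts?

2

With 5 guards and 9 worker-slots to fill, someone must work at least ⌈9/5⌉ = 2 shifts, so k ≥ 2.
k = 2 works: Jan 12→Baptiste, Jan 13→Xiong, Jan 14→Ekwueme+Pham, Jan 15→Xiong, Jan 16→Ekwueme, Jan 17→Cho, Jan 18→Baptiste, Jan 19→Cho.
Loads: Xiong 2, Baptiste 2, Ekwueme 2, Cho 2, Pham 1 — all ≤ 2.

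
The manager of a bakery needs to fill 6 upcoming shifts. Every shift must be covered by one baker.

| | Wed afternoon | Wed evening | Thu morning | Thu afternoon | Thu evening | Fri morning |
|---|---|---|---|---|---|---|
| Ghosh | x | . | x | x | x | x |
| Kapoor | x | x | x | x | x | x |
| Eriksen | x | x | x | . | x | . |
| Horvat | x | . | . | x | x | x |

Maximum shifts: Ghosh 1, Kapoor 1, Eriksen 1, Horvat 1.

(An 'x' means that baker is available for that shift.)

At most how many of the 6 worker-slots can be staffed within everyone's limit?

Total capacity across all bakers is 1+1+1+1 = 4, and 6 slots are needed, so at most 4 can be filled.
An assignment achieving 4: Wed afternoon→Eriksen, Wed evening→Kapoor, Thu morning→Ghosh, Thu afternoon→Horvat.
Loads: Ghosh 1/1, Kapoor 1/1, Eriksen 1/1, Horvat 1/1.

4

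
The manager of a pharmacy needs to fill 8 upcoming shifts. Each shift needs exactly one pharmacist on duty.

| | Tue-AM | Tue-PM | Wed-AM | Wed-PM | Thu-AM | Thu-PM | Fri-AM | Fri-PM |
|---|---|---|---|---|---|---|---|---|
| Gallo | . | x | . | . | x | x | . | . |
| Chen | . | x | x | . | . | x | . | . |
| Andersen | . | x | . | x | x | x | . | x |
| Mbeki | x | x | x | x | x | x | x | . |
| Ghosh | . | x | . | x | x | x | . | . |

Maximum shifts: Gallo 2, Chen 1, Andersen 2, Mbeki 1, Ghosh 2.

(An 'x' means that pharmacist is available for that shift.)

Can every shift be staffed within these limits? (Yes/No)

No

Total capacity is 8 and 8 slots are needed, so capacity alone doesn't rule it out.
Shifts {Tue-AM, Fri-AM} need 2 worker-slots in total, but the pharmacists available for any of those shifts (Mbeki) can supply at most 1 among them. So no valid schedule exists.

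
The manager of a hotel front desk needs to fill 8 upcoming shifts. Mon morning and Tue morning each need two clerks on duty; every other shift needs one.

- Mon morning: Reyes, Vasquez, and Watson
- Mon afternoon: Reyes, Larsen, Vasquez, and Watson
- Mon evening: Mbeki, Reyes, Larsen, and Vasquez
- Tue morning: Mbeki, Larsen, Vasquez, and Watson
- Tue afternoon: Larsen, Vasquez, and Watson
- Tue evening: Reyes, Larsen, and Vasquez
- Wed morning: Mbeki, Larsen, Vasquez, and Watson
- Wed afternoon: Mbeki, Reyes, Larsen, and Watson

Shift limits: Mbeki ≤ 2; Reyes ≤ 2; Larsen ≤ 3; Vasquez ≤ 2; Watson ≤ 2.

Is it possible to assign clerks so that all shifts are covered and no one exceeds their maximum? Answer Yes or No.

Yes

One valid schedule: Mon morning→Reyes+Vasquez, Mon afternoon→Larsen, Mon evening→Mbeki, Tue morning→Vasquez+Watson, Tue afternoon→Larsen, Tue evening→Reyes, Wed morning→Mbeki, Wed afternoon→Larsen.
Loads: Mbeki 2/2, Reyes 2/2, Larsen 3/3, Vasquez 2/2, Watson 1/2 — all within limits.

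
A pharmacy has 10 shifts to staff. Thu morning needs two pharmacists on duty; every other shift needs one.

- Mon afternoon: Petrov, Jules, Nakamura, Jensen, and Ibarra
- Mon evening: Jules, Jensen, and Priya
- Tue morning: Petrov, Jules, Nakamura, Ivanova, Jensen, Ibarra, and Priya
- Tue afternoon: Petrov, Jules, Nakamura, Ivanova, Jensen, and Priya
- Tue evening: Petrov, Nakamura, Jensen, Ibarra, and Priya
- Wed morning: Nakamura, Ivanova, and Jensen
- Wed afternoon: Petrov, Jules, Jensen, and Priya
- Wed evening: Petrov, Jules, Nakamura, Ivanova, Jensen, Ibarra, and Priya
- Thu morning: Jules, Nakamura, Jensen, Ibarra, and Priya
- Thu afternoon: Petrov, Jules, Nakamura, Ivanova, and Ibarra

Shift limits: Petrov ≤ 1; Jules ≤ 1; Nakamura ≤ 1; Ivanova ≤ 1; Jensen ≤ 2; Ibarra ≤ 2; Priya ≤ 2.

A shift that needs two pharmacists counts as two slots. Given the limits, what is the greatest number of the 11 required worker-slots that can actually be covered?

Total capacity across all pharmacists is 1+1+1+1+2+2+2 = 10, and 11 slots are needed, so at most 10 can be filled.
An assignment achieving 10: Mon afternoon→Jensen, Mon evening→Jules, Tue morning→Ibarra, Tue afternoon→Priya, Tue evening→Jensen, Wed morning→Nakamura, Wed afternoon→Petrov, Thu morning→Ibarra+Priya, Thu afternoon→Ivanova.
Loads: Petrov 1/1, Jules 1/1, Nakamura 1/1, Ivanova 1/1, Jensen 2/2, Ibarra 2/2, Priya 2/2.

10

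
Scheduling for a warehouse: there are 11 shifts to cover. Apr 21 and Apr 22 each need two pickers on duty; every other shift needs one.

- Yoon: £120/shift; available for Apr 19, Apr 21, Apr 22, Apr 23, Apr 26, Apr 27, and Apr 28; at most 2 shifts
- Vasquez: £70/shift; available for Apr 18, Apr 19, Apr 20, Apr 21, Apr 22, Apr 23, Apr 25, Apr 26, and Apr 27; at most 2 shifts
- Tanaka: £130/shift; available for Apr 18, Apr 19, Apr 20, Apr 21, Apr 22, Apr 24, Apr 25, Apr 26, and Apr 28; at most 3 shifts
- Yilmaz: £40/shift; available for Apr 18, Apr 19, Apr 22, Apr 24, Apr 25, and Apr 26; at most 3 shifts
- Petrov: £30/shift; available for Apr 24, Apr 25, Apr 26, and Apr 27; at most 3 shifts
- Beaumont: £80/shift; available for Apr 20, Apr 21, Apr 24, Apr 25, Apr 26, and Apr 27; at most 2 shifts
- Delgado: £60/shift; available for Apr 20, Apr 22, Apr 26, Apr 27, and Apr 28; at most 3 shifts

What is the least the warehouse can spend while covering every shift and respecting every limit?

Picking the cheapest available picker for each shift independently would cost £640, but that ignores the shift limits.
An optimal schedule: Apr 18→Yilmaz, Apr 19→Yilmaz, Apr 20→Delgado, Apr 21→Vasquez+Beaumont, Apr 22→Yilmaz+Delgado, Apr 23→Vasquez, Apr 24→Petrov, Apr 25→Petrov, Apr 26→Beaumont, Apr 27→Petrov, Apr 28→Delgado.
Total: 40 + 40 + 60 + 70 + 80 + 40 + 60 + 70 + 30 + 30 + 80 + 30 + 60 = £690.

£690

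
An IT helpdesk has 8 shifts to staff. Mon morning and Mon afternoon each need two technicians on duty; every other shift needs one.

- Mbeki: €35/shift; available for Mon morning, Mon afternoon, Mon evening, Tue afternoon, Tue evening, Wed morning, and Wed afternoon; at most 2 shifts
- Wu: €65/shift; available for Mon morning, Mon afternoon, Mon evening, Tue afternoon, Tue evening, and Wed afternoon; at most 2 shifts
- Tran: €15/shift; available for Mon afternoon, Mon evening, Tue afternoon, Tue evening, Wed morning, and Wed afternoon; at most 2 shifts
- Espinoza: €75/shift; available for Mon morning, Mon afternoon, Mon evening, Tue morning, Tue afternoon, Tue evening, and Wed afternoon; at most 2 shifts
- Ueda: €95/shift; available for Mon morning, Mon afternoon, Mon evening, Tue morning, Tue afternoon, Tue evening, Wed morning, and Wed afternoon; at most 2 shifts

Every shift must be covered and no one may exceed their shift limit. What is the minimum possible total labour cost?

Picking the cheapest available technician for each shift independently would cost €300, but that ignores the shift limits.
An optimal schedule: Mon morning→Espinoza+Ueda, Mon afternoon→Tran+Ueda, Mon evening→Mbeki, Tue morning→Espinoza, Tue afternoon→Wu, Tue evening→Wu, Wed morning→Mbeki, Wed afternoon→Tran.
Total: 75 + 95 + 15 + 95 + 35 + 75 + 65 + 65 + 35 + 15 = €570.

€570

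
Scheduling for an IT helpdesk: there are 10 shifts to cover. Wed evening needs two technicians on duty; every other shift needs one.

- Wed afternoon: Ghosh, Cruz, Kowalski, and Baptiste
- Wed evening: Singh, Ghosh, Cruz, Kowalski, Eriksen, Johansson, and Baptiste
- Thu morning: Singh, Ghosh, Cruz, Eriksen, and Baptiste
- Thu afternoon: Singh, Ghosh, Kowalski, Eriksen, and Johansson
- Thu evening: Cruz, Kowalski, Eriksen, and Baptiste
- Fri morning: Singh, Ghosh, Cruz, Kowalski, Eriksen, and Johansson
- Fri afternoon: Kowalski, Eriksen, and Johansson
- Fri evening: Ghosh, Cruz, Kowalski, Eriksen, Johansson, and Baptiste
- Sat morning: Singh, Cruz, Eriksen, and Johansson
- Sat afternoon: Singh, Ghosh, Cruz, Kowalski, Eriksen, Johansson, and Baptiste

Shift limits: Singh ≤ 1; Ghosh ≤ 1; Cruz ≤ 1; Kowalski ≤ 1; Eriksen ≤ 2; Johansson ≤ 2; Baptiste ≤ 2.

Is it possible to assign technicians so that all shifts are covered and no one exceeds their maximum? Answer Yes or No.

No

Total capacity is 1+1+1+1+2+2+2 = 10 but 11 worker-slots are needed — infeasible.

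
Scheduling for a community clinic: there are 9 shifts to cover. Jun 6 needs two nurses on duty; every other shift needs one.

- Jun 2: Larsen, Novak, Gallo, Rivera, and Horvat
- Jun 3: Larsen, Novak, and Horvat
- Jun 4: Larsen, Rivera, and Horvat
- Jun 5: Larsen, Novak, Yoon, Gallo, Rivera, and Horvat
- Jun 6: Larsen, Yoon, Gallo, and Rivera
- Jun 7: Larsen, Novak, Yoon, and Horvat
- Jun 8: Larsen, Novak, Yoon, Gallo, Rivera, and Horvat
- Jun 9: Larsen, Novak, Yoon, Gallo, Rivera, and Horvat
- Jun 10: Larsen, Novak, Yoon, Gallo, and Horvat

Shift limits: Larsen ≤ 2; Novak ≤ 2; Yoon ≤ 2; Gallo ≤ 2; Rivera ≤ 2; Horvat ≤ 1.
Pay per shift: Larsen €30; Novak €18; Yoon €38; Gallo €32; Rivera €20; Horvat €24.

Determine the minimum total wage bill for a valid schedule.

€262

Picking the cheapest available nurse for each shift independently would cost €196, but that ignores the shift limits.
An optimal schedule: Jun 2→Rivera, Jun 3→Novak, Jun 4→Rivera, Jun 5→Larsen, Jun 6→Larsen+Gallo, Jun 7→Novak, Jun 8→Gallo, Jun 9→Yoon, Jun 10→Horvat.
Total: 20 + 18 + 20 + 30 + 30 + 32 + 18 + 32 + 38 + 24 = €262.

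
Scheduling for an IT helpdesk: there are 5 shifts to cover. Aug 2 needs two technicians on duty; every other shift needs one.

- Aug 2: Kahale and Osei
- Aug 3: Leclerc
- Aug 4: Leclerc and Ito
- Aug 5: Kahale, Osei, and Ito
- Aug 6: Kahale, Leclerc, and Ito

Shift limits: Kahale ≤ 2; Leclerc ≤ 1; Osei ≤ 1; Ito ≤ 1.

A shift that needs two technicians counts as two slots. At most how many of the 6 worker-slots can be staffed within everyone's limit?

Total capacity across all technicians is 2+1+1+1 = 5, and 6 slots are needed, so at most 5 can be filled.
An assignment achieving 5: Aug 2→Kahale+Osei, Aug 3→Leclerc, Aug 4→Ito, Aug 5→Kahale.
Loads: Kahale 2/2, Leclerc 1/1, Osei 1/1, Ito 1/1.

5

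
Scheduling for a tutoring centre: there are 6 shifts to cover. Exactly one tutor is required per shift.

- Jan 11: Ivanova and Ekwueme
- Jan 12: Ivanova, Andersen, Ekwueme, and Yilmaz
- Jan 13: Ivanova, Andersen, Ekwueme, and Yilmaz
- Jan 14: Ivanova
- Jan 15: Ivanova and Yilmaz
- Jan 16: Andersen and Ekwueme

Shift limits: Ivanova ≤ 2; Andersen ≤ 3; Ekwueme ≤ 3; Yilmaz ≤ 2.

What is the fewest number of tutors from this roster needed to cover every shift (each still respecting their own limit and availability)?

3

6 slots to fill and no one can take more than 3, so at least ⌈6/3⌉ = 2 tutors are needed.
No set of 2 tutors can cover every shift (each such set leaves at least one shift with no one available or exceeds a cap).
Ivanova, Andersen, and Ekwueme alone can cover everything: Jan 11→Ekwueme, Jan 12→Andersen, Jan 13→Andersen, Jan 14→Ivanova, Jan 15→Ivanova, Jan 16→Andersen.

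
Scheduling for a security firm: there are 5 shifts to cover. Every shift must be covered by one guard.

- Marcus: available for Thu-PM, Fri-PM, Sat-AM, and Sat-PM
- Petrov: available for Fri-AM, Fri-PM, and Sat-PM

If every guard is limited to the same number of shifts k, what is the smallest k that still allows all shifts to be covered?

With 2 guards and 5 worker-slots to fill, someone must work at least ⌈5/2⌉ = 3 shifts, so k ≥ 3.
k = 3 works: Thu-PM→Marcus, Fri-AM→Petrov, Fri-PM→Marcus, Sat-AM→Marcus, Sat-PM→Petrov.
Loads: Marcus 3, Petrov 2 — all ≤ 3.

3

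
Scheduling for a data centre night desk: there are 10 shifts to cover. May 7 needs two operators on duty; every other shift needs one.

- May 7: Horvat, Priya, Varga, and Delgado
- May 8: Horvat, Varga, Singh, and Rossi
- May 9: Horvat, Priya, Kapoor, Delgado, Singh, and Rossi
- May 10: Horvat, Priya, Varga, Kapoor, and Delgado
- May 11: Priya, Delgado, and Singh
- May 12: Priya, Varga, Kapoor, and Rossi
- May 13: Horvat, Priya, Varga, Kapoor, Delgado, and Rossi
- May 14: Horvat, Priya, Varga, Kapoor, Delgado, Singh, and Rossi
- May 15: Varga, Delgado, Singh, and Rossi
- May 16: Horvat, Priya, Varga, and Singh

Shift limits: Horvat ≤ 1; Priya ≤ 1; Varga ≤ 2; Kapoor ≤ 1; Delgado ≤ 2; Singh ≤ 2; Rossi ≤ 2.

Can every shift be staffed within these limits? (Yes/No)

Yes

One valid schedule: May 7→Varga+Delgado, May 8→Horvat, May 9→Singh, May 10→Kapoor, May 11→Priya, May 12→Varga, May 13→Rossi, May 14→Rossi, May 15→Delgado, May 16→Singh.
Loads: Horvat 1/1, Priya 1/1, Varga 2/2, Kapoor 1/1, Delgado 2/2, Singh 2/2, Rossi 2/2 — all within limits.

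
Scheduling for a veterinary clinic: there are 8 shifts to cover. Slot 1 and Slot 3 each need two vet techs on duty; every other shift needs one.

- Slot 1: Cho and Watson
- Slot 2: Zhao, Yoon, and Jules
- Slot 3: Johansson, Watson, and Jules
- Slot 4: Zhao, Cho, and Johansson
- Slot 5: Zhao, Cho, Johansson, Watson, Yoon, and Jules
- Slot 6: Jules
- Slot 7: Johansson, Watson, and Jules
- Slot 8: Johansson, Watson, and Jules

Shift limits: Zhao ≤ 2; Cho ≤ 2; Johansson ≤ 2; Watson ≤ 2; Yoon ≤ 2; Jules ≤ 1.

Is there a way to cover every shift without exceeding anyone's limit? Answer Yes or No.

Total capacity is 11 and 10 slots are needed, so capacity alone doesn't rule it out.
Shifts {Slot 1, Slot 3, Slot 6, Slot 7, Slot 8} need 7 worker-slots in total, but the vet techs available for any of those shifts (Cho, Johansson, Watson, and Jules) can supply at most 6 among them. So no valid schedule exists.

No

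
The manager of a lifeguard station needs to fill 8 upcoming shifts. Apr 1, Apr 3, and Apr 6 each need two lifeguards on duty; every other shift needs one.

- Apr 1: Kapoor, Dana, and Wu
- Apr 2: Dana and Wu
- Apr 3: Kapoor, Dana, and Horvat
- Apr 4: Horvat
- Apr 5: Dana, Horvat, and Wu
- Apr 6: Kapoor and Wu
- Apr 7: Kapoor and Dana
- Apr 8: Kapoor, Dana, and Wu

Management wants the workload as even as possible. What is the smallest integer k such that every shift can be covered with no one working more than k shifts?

With 4 lifeguards and 11 worker-slots to fill, someone must work at least ⌈11/4⌉ = 3 shifts, so k ≥ 3.
k = 3 works: Apr 1→Kapoor+Dana, Apr 2→Dana, Apr 3→Dana+Horvat, Apr 4→Horvat, Apr 5→Horvat, Apr 6→Kapoor+Wu, Apr 7→Kapoor, Apr 8→Wu.
Loads: Kapoor 3, Dana 3, Horvat 3, Wu 2 — all ≤ 3.

3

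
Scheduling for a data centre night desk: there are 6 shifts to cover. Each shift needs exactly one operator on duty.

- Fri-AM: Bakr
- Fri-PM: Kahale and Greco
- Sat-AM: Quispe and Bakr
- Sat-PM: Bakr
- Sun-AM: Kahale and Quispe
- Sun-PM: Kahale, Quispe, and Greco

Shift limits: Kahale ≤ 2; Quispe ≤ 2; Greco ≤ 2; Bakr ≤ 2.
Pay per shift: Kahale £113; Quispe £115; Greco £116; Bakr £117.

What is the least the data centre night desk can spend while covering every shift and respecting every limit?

£690

Fri-AM can only be covered by Bakr, so that assignment is forced.
Sat-PM can only be covered by Bakr, so that assignment is forced.
Picking the cheapest available operator for each shift independently would cost £688, but that ignores the shift limits.
An optimal schedule: Fri-AM→Bakr, Fri-PM→Kahale, Sat-AM→Quispe, Sat-PM→Bakr, Sun-AM→Kahale, Sun-PM→Quispe.
Total: 117 + 113 + 115 + 117 + 113 + 115 = £690.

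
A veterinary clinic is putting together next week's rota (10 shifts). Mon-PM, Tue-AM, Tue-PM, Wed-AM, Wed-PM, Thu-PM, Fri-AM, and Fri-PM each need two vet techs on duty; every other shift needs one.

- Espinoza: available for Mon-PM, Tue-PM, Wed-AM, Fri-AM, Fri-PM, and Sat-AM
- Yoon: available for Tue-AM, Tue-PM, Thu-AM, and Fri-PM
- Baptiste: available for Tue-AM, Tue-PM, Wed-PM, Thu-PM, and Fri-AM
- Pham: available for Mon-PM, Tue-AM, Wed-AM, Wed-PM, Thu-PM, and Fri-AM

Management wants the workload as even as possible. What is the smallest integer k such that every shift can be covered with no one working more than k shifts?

With 4 vet techs and 18 worker-slots to fill, someone must work at least ⌈18/4⌉ = 5 shifts, so k ≥ 5.
k = 5 works: Mon-PM→Espinoza+Pham, Tue-AM→Yoon+Baptiste, Tue-PM→Espinoza+Yoon, Wed-AM→Espinoza+Pham, Wed-PM→Baptiste+Pham, Thu-AM→Yoon, Thu-PM→Baptiste+Pham, Fri-AM→Baptiste+Pham, Fri-PM→Espinoza+Yoon, Sat-AM→Espinoza.
Loads: Espinoza 5, Yoon 4, Baptiste 4, Pham 5 — all ≤ 5.

5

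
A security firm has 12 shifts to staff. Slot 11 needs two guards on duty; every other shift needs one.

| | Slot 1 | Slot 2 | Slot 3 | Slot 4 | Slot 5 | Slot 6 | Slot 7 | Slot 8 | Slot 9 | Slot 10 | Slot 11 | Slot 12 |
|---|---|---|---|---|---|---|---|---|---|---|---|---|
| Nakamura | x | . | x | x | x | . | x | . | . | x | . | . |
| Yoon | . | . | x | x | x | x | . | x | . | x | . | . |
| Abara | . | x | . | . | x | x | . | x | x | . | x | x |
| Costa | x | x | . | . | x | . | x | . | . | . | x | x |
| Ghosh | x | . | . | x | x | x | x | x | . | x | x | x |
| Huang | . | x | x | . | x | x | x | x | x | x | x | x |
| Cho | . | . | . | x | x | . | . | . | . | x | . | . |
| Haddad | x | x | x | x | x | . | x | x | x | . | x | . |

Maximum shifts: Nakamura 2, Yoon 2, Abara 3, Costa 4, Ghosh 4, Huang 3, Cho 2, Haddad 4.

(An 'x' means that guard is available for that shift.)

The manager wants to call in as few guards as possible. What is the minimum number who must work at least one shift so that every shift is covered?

13 slots to fill and no one can take more than 4, so at least ⌈13/4⌉ = 4 guards are needed.
Nakamura, Abara, Costa, and Ghosh alone can cover everything: Slot 1→Costa, Slot 2→Abara, Slot 3→Nakamura, Slot 4→Nakamura, Slot 5→Ghosh, Slot 6→Abara, Slot 7→Costa, Slot 8→Ghosh, Slot 9→Abara, Slot 10→Ghosh, Slot 11→Costa+Ghosh, Slot 12→Costa.

4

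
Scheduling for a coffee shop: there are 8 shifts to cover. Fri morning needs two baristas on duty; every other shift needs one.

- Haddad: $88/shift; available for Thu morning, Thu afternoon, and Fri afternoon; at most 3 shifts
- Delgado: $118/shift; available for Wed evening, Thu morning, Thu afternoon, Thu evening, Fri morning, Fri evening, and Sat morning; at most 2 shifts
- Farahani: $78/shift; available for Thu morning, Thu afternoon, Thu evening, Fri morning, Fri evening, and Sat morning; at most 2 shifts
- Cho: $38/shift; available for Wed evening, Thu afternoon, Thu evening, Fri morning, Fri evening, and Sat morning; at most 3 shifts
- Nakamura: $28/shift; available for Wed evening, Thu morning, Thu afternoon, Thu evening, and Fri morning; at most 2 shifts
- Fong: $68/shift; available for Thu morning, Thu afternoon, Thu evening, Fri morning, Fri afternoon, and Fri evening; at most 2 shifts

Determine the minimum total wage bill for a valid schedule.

Picking the cheapest available barista for each shift independently would cost $322, but that ignores the shift limits.
An optimal schedule: Wed evening→Nakamura, Thu morning→Nakamura, Thu afternoon→Farahani, Thu evening→Cho, Fri morning→Fong+Farahani, Fri afternoon→Fong, Fri evening→Cho, Sat morning→Cho.
Total: 28 + 28 + 78 + 38 + 68 + 78 + 68 + 38 + 38 = $462.

$462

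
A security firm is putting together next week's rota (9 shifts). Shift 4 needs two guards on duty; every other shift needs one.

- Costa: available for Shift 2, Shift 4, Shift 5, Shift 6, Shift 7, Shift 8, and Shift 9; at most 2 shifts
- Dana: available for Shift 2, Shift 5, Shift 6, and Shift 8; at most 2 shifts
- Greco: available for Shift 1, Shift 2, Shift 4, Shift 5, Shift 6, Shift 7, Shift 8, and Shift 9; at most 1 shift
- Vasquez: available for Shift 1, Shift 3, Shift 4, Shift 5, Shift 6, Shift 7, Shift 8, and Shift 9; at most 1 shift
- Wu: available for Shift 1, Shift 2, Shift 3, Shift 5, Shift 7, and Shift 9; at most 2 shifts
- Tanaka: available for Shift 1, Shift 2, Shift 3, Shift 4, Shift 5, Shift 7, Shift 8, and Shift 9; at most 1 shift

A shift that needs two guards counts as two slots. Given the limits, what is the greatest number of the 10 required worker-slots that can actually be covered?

Total capacity across all guards is 2+2+1+1+2+1 = 9, and 10 slots are needed, so at most 9 can be filled.
An assignment achieving 9: Shift 1→Greco, Shift 2→Dana, Shift 3→Vasquez, Shift 4→Costa+Tanaka, Shift 6→Costa, Shift 7→Wu, Shift 8→Dana, Shift 9→Wu.
Loads: Costa 2/2, Dana 2/2, Greco 1/1, Vasquez 1/1, Wu 2/2, Tanaka 1/1.

9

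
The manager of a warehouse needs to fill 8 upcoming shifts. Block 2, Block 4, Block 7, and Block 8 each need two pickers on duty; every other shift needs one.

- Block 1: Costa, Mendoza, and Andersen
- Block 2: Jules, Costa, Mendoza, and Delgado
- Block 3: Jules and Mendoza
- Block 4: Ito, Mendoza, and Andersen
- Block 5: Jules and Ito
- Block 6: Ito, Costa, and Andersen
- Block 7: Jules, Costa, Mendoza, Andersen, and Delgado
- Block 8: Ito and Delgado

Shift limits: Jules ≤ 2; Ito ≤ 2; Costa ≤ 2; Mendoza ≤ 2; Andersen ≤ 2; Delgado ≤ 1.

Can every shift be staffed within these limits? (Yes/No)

Total capacity is 2+2+2+2+2+1 = 11 but 12 worker-slots are needed — infeasible.

No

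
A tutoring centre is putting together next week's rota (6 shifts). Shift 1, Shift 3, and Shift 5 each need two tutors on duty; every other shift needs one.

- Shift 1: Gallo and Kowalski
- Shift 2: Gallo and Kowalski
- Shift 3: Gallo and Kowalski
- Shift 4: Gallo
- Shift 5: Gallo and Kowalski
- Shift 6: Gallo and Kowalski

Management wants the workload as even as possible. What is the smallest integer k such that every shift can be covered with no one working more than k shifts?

With 2 tutors and 9 worker-slots to fill, someone must work at least ⌈9/2⌉ = 5 shifts, so k ≥ 5.
k = 5 works: Shift 1→Gallo+Kowalski, Shift 2→Gallo, Shift 3→Gallo+Kowalski, Shift 4→Gallo, Shift 5→Gallo+Kowalski, Shift 6→Kowalski.
Loads: Gallo 5, Kowalski 4 — all ≤ 5.

5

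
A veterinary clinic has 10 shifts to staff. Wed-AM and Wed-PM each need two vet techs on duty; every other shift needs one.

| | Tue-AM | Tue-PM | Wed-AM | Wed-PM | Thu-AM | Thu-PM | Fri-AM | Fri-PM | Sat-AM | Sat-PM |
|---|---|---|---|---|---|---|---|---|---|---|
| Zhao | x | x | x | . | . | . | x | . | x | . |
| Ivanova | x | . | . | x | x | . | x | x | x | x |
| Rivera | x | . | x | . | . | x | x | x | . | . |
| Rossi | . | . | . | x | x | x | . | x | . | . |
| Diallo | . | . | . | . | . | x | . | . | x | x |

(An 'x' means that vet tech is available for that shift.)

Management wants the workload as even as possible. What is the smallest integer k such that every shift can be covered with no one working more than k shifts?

With 5 vet techs and 12 worker-slots to fill, someone must work at least ⌈12/5⌉ = 3 shifts, so k ≥ 3.
k = 3 works: Tue-AM→Zhao, Tue-PM→Zhao, Wed-AM→Zhao+Rivera, Wed-PM→Ivanova+Rossi, Thu-AM→Ivanova, Thu-PM→Rivera, Fri-AM→Rivera, Fri-PM→Rossi, Sat-AM→Diallo, Sat-PM→Ivanova.
Loads: Zhao 3, Ivanova 3, Rivera 3, Rossi 2, Diallo 1 — all ≤ 3.

3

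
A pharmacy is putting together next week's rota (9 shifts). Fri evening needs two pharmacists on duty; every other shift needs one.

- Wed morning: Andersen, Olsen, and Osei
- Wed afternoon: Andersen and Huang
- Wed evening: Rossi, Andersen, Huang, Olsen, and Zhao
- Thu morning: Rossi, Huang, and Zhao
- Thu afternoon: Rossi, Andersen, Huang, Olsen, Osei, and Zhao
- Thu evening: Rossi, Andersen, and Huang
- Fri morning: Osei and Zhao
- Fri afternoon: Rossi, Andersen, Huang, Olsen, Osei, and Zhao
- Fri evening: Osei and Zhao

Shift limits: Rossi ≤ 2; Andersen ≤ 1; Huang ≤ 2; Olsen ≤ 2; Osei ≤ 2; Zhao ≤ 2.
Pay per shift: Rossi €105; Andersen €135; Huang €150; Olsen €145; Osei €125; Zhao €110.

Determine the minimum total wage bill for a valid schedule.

€1255

Fri evening can only be covered by Osei and Zhao, so that assignment is forced.
Picking the cheapest available pharmacist for each shift independently would cost €1130, but that ignores the shift limits.
An optimal schedule: Wed morning→Osei, Wed afternoon→Andersen, Wed evening→Olsen, Thu morning→Rossi, Thu afternoon→Olsen, Thu evening→Rossi, Fri morning→Zhao, Fri afternoon→Huang, Fri evening→Zhao+Osei.
Total: 125 + 135 + 145 + 105 + 145 + 105 + 110 + 150 + 110 + 125 = €1255.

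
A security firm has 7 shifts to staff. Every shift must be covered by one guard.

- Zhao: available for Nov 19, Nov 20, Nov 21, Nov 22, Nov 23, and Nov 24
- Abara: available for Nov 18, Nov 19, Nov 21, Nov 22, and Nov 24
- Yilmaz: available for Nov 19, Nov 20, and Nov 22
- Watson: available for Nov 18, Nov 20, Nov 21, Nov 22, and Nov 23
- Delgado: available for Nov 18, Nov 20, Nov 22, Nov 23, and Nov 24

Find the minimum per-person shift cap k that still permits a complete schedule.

2

With 5 guards and 7 worker-slots to fill, someone must work at least ⌈7/5⌉ = 2 shifts, so k ≥ 2.
k = 2 works: Nov 18→Abara, Nov 19→Zhao, Nov 20→Yilmaz, Nov 21→Zhao, Nov 22→Yilmaz, Nov 23→Watson, Nov 24→Abara.
Loads: Zhao 2, Abara 2, Yilmaz 2, Watson 1, Delgado 0 — all ≤ 2.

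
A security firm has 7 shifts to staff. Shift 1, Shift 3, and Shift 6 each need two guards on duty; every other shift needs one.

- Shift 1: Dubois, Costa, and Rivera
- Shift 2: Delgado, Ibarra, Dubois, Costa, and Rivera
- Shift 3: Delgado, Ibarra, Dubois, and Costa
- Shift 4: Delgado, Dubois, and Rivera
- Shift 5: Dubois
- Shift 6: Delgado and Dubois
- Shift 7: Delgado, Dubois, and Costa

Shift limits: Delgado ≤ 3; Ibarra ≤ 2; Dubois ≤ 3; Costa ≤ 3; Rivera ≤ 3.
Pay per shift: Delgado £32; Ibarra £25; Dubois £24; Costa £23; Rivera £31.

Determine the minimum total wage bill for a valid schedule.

Shift 5 can only be covered by Dubois, so that assignment is forced.
Shift 6 can only be covered by Delgado and Dubois, so that assignment is forced.
Picking the cheapest available guard for each shift independently would cost £244, but that ignores the shift limits.
An optimal schedule: Shift 1→Costa+Dubois, Shift 2→Ibarra, Shift 3→Costa+Ibarra, Shift 4→Rivera, Shift 5→Dubois, Shift 6→Dubois+Delgado, Shift 7→Costa.
Total: 23 + 24 + 25 + 23 + 25 + 31 + 24 + 24 + 32 + 23 = £254.

£254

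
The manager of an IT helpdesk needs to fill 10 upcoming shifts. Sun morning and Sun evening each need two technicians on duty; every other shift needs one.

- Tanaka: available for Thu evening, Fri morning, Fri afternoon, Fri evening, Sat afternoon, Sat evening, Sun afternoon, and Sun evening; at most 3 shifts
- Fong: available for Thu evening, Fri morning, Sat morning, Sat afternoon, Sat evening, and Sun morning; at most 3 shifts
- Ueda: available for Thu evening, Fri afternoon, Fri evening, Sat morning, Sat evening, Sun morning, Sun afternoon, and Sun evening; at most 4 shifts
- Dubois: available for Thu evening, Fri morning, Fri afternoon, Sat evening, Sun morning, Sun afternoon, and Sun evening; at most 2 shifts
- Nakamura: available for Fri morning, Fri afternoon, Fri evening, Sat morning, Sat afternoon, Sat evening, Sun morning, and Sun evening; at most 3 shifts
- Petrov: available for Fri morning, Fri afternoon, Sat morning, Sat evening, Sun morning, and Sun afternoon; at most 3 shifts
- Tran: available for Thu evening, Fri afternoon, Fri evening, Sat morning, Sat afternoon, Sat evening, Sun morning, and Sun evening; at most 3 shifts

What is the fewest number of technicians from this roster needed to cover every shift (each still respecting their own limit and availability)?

12 slots to fill and no one can take more than 4, so at least ⌈12/4⌉ = 3 technicians are needed.
Any 3 technicians together have capacity at most 4+3+3 = 10 < 12 slots, so 3 can never suffice.
Tanaka, Fong, Ueda, and Dubois alone can cover everything: Thu evening→Fong, Fri morning→Tanaka, Fri afternoon→Ueda, Fri evening→Tanaka, Sat morning→Fong, Sat afternoon→Tanaka, Sat evening→Dubois, Sun morning→Fong+Ueda, Sun afternoon→Ueda, Sun evening→Ueda+Dubois.

4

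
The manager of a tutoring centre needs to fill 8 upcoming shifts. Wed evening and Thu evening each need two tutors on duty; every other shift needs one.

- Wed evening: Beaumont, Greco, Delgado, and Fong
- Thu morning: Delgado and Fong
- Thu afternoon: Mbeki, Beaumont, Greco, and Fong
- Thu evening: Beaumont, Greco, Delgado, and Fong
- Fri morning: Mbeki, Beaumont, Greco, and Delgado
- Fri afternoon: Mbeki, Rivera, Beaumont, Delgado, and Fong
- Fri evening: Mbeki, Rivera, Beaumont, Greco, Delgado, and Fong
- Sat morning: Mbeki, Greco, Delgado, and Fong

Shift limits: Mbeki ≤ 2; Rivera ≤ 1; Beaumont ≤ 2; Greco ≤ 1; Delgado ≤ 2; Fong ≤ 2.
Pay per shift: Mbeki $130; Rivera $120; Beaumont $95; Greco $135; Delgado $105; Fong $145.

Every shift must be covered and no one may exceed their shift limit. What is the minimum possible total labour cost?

$1205

Picking the cheapest available tutor for each shift independently would cost $990, but that ignores the shift limits.
An optimal schedule: Wed evening→Beaumont+Delgado, Thu morning→Delgado, Thu afternoon→Mbeki, Thu evening→Beaumont+Fong, Fri morning→Mbeki, Fri afternoon→Rivera, Fri evening→Fong, Sat morning→Greco.
Total: 95 + 105 + 105 + 130 + 95 + 145 + 130 + 120 + 145 + 135 = $1205.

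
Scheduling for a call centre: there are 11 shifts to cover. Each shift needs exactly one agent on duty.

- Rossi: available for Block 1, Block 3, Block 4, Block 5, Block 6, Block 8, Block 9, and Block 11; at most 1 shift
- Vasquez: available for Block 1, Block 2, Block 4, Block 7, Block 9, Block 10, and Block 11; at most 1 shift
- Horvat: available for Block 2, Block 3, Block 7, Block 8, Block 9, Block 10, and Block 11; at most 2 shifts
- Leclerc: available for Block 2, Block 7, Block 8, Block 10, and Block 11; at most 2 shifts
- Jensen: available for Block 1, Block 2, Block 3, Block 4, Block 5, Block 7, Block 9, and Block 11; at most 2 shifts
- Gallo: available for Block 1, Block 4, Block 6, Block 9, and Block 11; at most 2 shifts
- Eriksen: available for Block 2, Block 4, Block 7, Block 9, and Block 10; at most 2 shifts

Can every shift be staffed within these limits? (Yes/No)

One valid schedule: Block 1→Vasquez, Block 2→Leclerc, Block 3→Horvat, Block 4→Jensen, Block 5→Rossi, Block 6→Gallo, Block 7→Jensen, Block 8→Horvat, Block 9→Eriksen, Block 10→Leclerc, Block 11→Gallo.
Loads: Rossi 1/1, Vasquez 1/1, Horvat 2/2, Leclerc 2/2, Jensen 2/2, Gallo 2/2, Eriksen 1/2 — all within limits.

Yes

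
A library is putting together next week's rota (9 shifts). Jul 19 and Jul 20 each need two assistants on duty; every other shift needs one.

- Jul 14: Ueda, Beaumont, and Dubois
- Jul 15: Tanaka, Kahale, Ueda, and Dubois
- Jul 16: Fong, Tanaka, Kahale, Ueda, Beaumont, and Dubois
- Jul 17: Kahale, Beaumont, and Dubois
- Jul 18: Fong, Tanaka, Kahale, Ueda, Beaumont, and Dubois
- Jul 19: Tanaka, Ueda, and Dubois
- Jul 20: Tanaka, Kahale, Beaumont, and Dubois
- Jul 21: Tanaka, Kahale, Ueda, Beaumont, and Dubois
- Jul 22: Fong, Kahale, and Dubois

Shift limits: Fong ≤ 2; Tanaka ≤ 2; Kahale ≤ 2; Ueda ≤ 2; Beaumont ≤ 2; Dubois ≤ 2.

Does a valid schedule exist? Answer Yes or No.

Yes

One valid schedule: Jul 14→Ueda, Jul 15→Tanaka, Jul 16→Fong, Jul 17→Kahale, Jul 18→Beaumont, Jul 19→Tanaka+Ueda, Jul 20→Beaumont+Dubois, Jul 21→Kahale, Jul 22→Fong.
Loads: Fong 2/2, Tanaka 2/2, Kahale 2/2, Ueda 2/2, Beaumont 2/2, Dubois 1/2 — all within limits.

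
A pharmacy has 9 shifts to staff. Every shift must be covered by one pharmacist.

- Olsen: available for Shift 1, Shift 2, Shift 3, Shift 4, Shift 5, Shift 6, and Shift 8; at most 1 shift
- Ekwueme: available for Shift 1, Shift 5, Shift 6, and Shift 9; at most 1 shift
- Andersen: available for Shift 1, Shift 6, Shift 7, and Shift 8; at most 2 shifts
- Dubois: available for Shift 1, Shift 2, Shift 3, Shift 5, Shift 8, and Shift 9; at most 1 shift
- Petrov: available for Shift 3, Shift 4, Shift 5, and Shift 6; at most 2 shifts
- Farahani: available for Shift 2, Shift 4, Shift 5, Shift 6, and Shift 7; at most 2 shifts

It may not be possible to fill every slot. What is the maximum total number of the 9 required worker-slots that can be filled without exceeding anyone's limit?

9

Total capacity across all pharmacists is 1+1+2+1+2+2 = 9, and 9 slots are needed, so at most 9 can be filled.
An assignment achieving 9: Shift 1→Dubois, Shift 2→Olsen, Shift 3→Petrov, Shift 4→Petrov, Shift 5→Farahani, Shift 6→Farahani, Shift 7→Andersen, Shift 8→Andersen, Shift 9→Ekwueme.
Loads: Olsen 1/1, Ekwueme 1/1, Andersen 2/2, Dubois 1/1, Petrov 2/2, Farahani 2/2.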